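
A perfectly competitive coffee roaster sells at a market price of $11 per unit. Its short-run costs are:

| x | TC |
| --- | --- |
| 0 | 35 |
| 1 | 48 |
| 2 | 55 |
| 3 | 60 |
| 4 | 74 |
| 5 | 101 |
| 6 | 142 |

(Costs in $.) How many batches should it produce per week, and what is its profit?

Profit at each row (π = 11x − TC): x=0: -35; x=1: -37; x=2: -33; x=3: -27; x=4: -30; x=5: -46; x=6: -76.
Profit is maximized at x = 3. AVC there is 25/3 = $8.33 ≤ P, so producing beats shutting down (which would give -$35).

x = 3; profit = -$27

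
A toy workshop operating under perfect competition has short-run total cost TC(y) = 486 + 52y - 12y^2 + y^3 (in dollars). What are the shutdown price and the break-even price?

AVC = 52 - 12y + y^2; minimized at y = 6, giving min AVC = $16. That is the shutdown price.
ATC = 486/y + 52 - 12y + y^2. Setting dATC/dy = −486/y^2 − 12 + 2y = 0 gives y = 9 (since 2·9^3 − 12·9^2 = 486).
min ATC = 486/9 + 52 − 12·9 + 9^2 = $79. That is the break-even price.
For $16 ≤ P < $79 the firm produces at a loss; below $16 it shuts down.

Shutdown price = $16; break-even price = $79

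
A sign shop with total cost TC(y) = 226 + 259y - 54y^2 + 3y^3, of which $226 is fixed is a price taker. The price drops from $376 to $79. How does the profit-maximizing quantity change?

Output falls from 13 to 10

AVC = 259 - 54y + 3y^2, minimized at y = 9 where min AVC = $16. MC = 259 - 108y + 9y^2.
At P = $376 ≥ min AVC, set P = MC on the rising branch: y = 13.
At P = $79 ≥ min AVC, set P = MC: y = 10. The firm stays open but cuts output.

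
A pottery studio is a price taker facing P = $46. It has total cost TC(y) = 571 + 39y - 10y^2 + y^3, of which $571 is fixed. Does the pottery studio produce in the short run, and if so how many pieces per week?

From TC, MC = TC'(y) = 39 - 20y + 3y^2 and AVC = VC/y = 39 - 10y + y^2.
AVC hits its minimum where MC = AVC, at y = 5, giving min AVC = 39 - 10·5 + 5^2 = $14.
P = $46 exceeds min AVC = $14, so the firm stays open.
P = MC gives -7 - 20y + 3y^2 = 0, with roots -1/3 and 7. Take the larger (rising MC): y* = 7.
Check: AVC at y = 7 is $18 ≤ P, so revenue covers variable cost.
Profit = P·y − TC = 46·7 − 697 = -$375, a loss, but smaller than the $571 fixed cost the firm would lose by shutting down.

Produce at y = 7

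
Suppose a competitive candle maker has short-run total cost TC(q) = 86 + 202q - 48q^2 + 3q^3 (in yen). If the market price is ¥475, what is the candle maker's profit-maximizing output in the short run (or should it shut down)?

From TC, MC = TC'(q) = 202 - 96q + 9q^2 and AVC = VC/q = 202 - 48q + 3q^2.
AVC hits its minimum where MC = AVC, at q = 8, giving min AVC = 202 - 48·8 + 3·8^2 = ¥10.
Since P = ¥475 ≥ min AVC = ¥10, price covers variable cost and the firm should produce.
Set P = MC: 475 = 202 - 96q + 9q^2 → -273 - 96q + 9q^2 = 0. The roots are q = -7/3 and q = 13; the profit-maximizing output is on the rising part of MC, so q* = 13.
Check: AVC at q = 13 is ¥85 ≤ P, so revenue covers variable cost.
Profit = P·q − TC = 475·13 − 1191 = ¥4984.

Produce at q = 13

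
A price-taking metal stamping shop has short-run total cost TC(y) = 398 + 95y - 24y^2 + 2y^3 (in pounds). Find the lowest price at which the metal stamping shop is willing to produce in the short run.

The firm shuts down when price falls below the minimum of average variable cost. AVC = VC/y = 95 - 24y + 2y^2.
dAVC/dy = -24 + 4y = 0 gives y = 6. min AVC = 95 - 24·6 + 2·6^2 = 23.
The firm shuts down for any P below £23.

£23 per unit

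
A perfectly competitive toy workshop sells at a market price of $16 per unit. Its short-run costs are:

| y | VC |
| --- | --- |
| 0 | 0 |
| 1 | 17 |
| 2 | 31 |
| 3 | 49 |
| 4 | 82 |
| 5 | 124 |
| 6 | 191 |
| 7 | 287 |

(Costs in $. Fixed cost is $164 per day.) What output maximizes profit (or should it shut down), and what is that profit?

y = 2; profit = -$163

Profit at each row (π = 16y − TC): y=0: -164; y=1: -165; y=2: -163; y=3: -165; y=4: -182; y=5: -208; y=6: -259; y=7: -339.
Profit is maximized at y = 2. AVC there is 31/2 = $15.50 ≤ P, so producing beats shutting down (which would give -$164).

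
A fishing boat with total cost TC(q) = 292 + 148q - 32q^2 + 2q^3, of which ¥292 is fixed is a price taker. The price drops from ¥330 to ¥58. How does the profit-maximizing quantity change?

MC = 148 - 64q + 6q^2; the shutdown threshold is min AVC = ¥20 (at q = 8).
At P = ¥330 ≥ min AVC, set P = MC on the rising branch: q = 13.
At P = ¥58 ≥ min AVC, set P = MC: q = 9. The firm stays open but cuts output.

Output falls from 13 to 9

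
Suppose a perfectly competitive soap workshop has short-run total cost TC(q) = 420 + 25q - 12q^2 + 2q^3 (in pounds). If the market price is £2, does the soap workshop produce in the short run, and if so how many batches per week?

From TC, MC = TC'(q) = 25 - 24q + 6q^2 and AVC = VC/q = 25 - 12q + 2q^2.
The AVC parabola has its vertex at q = 12/4 = 3, where AVC = 25 - 12·3 + 2·3^2 = £7.
With P < min AVC (£2 < £7), every unit sold adds to the loss.
Shutting down limits the loss to fixed cost, £420.

Shut down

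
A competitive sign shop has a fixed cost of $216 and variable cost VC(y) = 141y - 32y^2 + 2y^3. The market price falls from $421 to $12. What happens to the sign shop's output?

MC = 141 - 64y + 6y^2; the shutdown threshold is min AVC = $13 (at y = 8).
With P = $421 above the shutdown price, P = MC gives y = 14.
At P = $12 < min AVC = $13, price no longer covers variable cost at any output, so the firm shuts down: y = 0.

Output falls from 14 to 0 (the firm shuts down)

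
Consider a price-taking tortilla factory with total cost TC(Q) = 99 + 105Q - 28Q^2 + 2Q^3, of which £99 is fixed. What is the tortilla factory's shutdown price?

£7 per unit

The shutdown price is the minimum of AVC. VC = 105Q - 28Q^2 + 2Q^3, so AVC = 105 - 28Q + 2Q^2.
At the minimum of AVC, MC = AVC. MC = 105 - 56Q + 6Q^2; setting MC = AVC gives 4Q^2 - 28Q = 0, so Q = 7. min AVC = 7.
So the shutdown price is £7.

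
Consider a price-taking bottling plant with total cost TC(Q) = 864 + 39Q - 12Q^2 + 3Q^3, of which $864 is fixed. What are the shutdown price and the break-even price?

AVC = 39 - 12Q + 3Q^2; minimized at Q = 2, giving min AVC = $27. That is the shutdown price.
ATC = 864/Q + 39 - 12Q + 3Q^2. Setting dATC/dQ = −864/Q^2 − 12 + 6Q = 0 gives Q = 6 (since 6·6^3 − 12·6^2 = 864).
min ATC = 864/6 + 39 − 12·6 + 3·6^2 = $219. That is the break-even price.
Between these two prices the firm operates at a loss; above $219 it earns a profit.

Shutdown price = $27; break-even price = $219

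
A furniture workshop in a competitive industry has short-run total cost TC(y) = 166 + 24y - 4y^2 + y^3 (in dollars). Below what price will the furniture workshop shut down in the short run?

$20 per unit

The shutdown price is the minimum of AVC. VC = 24y - 4y^2 + y^3, so AVC = 24 - 4y + y^2.
dAVC/dy = -4 + 2y = 0 gives y = 2. min AVC = 24 - 4·2 + 2^2 = 20.
For P < $20 the firm produces nothing.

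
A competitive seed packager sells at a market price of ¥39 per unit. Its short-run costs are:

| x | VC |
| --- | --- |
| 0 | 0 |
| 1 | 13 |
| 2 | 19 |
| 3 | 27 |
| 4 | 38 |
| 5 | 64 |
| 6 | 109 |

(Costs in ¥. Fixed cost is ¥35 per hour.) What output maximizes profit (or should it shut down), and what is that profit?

x = 5; profit = ¥96

Profit at each row (π = 39x − TC): x=0: -35; x=1: -9; x=2: 24; x=3: 55; x=4: 83; x=5: 96; x=6: 90.
Profit is maximized at x = 5. AVC there is 64/5 = ¥12.80 ≤ P, so producing beats shutting down (which would give -¥35).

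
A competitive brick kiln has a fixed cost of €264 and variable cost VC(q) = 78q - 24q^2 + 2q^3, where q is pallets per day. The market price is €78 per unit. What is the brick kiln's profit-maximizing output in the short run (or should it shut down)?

Produce at q = 8

Strip out fixed cost: VC = 78q - 24q^2 + 2q^3. Then AVC = 78 - 24q + 2q^2 and MC = 78 - 48q + 6q^2.
The AVC parabola has its vertex at q = 24/4 = 6, where AVC = 78 - 24·6 + 2·6^2 = €6.
Because €78 ≥ €6, revenue can cover variable cost; the firm operates.
Set P = MC: 78 = 78 - 48q + 6q^2 → -48q + 6q^2 = 0. The roots are q = 0 and q = 8; the profit-maximizing output is on the rising part of MC, so q* = 8.
Check: AVC at q = 8 is €14 ≤ P, so revenue covers variable cost.
Profit = P·q − TC = 78·8 − 376 = €248.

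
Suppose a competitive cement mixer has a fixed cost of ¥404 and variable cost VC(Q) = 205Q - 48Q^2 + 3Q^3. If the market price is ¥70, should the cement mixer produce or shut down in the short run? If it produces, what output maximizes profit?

Variable cost is VC = 205Q - 48Q^2 + 3Q^3, so AVC = VC/Q = 205 - 48Q + 3Q^2 and MC = dTC/dQ = 205 - 96Q + 9Q^2.
AVC hits its minimum where MC = AVC, at Q = 8, giving min AVC = 205 - 48·8 + 3·8^2 = ¥13.
Because ¥70 ≥ ¥13, revenue can cover variable cost; the firm operates.
Solving P = MC: 135 - 96Q + 9Q^2 = 0 ⇒ Q = 5/3 or 9. On the upward-sloping branch, Q* = 9.
Check: AVC at Q = 9 is ¥16 ≤ P, so revenue covers variable cost.
Profit = P·Q − TC = 70·9 − 548 = ¥82.

Produce at Q = 9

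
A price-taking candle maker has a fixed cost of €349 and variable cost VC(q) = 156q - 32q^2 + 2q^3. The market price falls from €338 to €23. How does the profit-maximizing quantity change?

AVC = 156 - 32q + 2q^2, minimized at q = 8 where min AVC = €28. MC = 156 - 64q + 6q^2.
With P = €338 above the shutdown price, P = MC gives q = 13.
At P = €23 < min AVC = €28, price no longer covers variable cost at any output, so the firm shuts down: q = 0.

Output falls from 13 to 0 (the firm shuts down)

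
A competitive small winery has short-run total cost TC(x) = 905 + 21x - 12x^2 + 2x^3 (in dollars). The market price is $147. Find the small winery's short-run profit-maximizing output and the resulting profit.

Profit = -$121 at x = 7

AVC = 21 - 12x + 2x^2; min AVC = $3 at x = 3. Since P = $147 ≥ min AVC, the firm produces.
MC = 21 - 24x + 6x^2. Setting P = MC and taking the root on the rising branch gives x* = 7.
TR = 147·7 = 1029. TC = 905 + 245 = 1150. Profit = 1029 − 1150 = -$121.
By producing, the firm covers all variable cost plus $784 of fixed cost; shutting down would lose the full $905.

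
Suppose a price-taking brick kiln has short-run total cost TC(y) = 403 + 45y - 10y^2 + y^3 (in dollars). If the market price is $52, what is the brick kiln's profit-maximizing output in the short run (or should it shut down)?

Produce at y = 7

Strip out fixed cost: VC = 45y - 10y^2 + y^3. Then AVC = 45 - 10y + y^2 and MC = 45 - 20y + 3y^2.
AVC is minimized where dAVC/dy = -10 + 2y = 0, at y = 5; min AVC = 45 - 10·5 + 5^2 = $20.
Because $52 ≥ $20, revenue can cover variable cost; the firm operates.
Solving P = MC: -7 - 20y + 3y^2 = 0 ⇒ y = -1/3 or 7. On the upward-sloping branch, y* = 7.
Check: AVC at y = 7 is $24 ≤ P, so revenue covers variable cost.
Profit = P·y − TC = 52·7 − 571 = -$207, a loss, but smaller than the $403 fixed cost the firm would lose by shutting down.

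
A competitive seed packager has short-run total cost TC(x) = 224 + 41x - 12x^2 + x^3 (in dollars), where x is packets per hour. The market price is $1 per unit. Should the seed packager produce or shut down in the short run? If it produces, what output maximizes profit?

Shut down

Strip out fixed cost: VC = 41x - 12x^2 + x^3. Then AVC = 41 - 12x + x^2 and MC = 41 - 24x + 3x^2.
The AVC parabola has its vertex at x = 12/2 = 6, where AVC = 41 - 12·6 + 6^2 = $5.
Since P = $1 < min AVC = $5, price fails to cover variable cost at any output.
Best response: produce nothing and absorb the $224 fixed cost.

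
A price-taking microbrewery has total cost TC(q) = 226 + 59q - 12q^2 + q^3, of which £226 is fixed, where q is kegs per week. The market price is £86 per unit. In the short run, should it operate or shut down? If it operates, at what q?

Variable cost is VC = 59q - 12q^2 + q^3, so AVC = VC/q = 59 - 12q + q^2 and MC = dTC/dq = 59 - 24q + 3q^2.
The AVC parabola has its vertex at q = 12/2 = 6, where AVC = 59 - 12·6 + 6^2 = £23.
P = £86 exceeds min AVC = £23, so the firm stays open.
Set P = MC: 86 = 59 - 24q + 3q^2 → -27 - 24q + 3q^2 = 0. The roots are q = -1 and q = 9; the profit-maximizing output is on the rising part of MC, so q* = 9.
Check: AVC at q = 9 is £32 ≤ P, so revenue covers variable cost.
Profit = P·q − TC = 86·9 − 514 = £260.

Produce at q = 9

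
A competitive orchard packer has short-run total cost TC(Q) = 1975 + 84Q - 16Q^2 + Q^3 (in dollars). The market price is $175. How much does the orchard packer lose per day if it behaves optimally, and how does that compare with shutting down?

AVC = 84 - 16Q + Q^2; min AVC = $20 at Q = 8. Since P = $175 ≥ min AVC, the firm produces.
MC = 84 - 32Q + 3Q^2. Setting P = MC and taking the root on the rising branch gives Q* = 13.
TR = 175·13 = 2275. TC = 1975 + 585 = 2560. Profit = 2275 − 2560 = -$285.
By producing, the firm covers all variable cost plus $1690 of fixed cost; shutting down would lose the full $1975.

Profit = -$285 at Q = 13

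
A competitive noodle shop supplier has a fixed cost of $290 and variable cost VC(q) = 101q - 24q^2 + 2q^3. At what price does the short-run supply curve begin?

The firm shuts down when price falls below the minimum of average variable cost. AVC = VC/q = 101 - 24q + 2q^2.
At the minimum of AVC, MC = AVC. MC = 101 - 48q + 6q^2; setting MC = AVC gives 4q^2 - 24q = 0, so q = 6. min AVC = 29.
For P < $29 the firm produces nothing.

$29 per unit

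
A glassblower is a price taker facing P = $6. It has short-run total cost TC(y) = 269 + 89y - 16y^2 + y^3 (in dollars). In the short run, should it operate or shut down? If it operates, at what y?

From TC, MC = TC'(y) = 89 - 32y + 3y^2 and AVC = VC/y = 89 - 16y + y^2.
The AVC parabola has its vertex at y = 16/2 = 8, where AVC = 89 - 16·8 + 8^2 = $25.
P = $6 lies below min AVC = $25; no output level covers variable cost.
Best response: produce nothing and absorb the $269 fixed cost.

Shut down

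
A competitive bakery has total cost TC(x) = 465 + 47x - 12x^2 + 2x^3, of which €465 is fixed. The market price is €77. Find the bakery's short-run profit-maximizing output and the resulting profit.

Profit = -€265 at x = 5

AVC = 47 - 12x + 2x^2 has its minimum €29 at x = 3; price €77 clears that bar, so the firm operates.
MC = 47 - 24x + 6x^2. Setting P = MC and taking the root on the rising branch gives x* = 5.
TR = 77·5 = 385. TC = 465 + 185 = 650. Profit = 385 − 650 = -€265.
Shutting down would mean losing the fixed cost of €465, so operating at a loss of €265 is better by €200.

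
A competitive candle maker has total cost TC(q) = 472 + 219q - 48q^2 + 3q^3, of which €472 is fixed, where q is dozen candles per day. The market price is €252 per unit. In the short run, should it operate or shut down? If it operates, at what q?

Produce at q = 11

Strip out fixed cost: VC = 219q - 48q^2 + 3q^3. Then AVC = 219 - 48q + 3q^2 and MC = 219 - 96q + 9q^2.
AVC hits its minimum where MC = AVC, at q = 8, giving min AVC = 219 - 48·8 + 3·8^2 = €27.
Since P = €252 ≥ min AVC = €27, price covers variable cost and the firm should produce.
Solving P = MC: -33 - 96q + 9q^2 = 0 ⇒ q = -1/3 or 11. On the upward-sloping branch, q* = 11.
Check: AVC at q = 11 is €54 ≤ P, so revenue covers variable cost.
Profit = P·q − TC = 252·11 − 1066 = €1706.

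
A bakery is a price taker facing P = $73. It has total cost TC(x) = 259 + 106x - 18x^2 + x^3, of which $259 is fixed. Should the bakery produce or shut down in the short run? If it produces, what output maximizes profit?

Variable cost is VC = 106x - 18x^2 + x^3, so AVC = VC/x = 106 - 18x + x^2 and MC = dTC/dx = 106 - 36x + 3x^2.
AVC hits its minimum where MC = AVC, at x = 9, giving min AVC = 106 - 18·9 + 9^2 = $25.
P = $73 exceeds min AVC = $25, so the firm stays open.
Set P = MC: 73 = 106 - 36x + 3x^2 → 33 - 36x + 3x^2 = 0. The roots are x = 1 and x = 11; the profit-maximizing output is on the rising part of MC, so x* = 11.
Check: AVC at x = 11 is $29 ≤ P, so revenue covers variable cost.
Profit = P·x − TC = 73·11 − 578 = $225.

Produce at x = 11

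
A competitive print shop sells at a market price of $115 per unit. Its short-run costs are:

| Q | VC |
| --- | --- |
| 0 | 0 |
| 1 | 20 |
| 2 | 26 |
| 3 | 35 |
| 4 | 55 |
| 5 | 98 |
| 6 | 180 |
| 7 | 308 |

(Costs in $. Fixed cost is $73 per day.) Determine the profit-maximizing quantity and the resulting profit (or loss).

Q = 6; profit = $437

Compute π = P·Q − TC at each output: Q=0: -73; Q=1: 22; Q=2: 131; Q=3: 237; Q=4: 332; Q=5: 404; Q=6: 437; Q=7: 424.
Profit is maximized at Q = 6. AVC there is 180/6 = $30 ≤ P, so producing beats shutting down (which would give -$73).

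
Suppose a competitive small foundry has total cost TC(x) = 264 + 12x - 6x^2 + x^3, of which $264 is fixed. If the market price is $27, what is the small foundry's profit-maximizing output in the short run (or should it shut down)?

From TC, MC = TC'(x) = 12 - 12x + 3x^2 and AVC = VC/x = 12 - 6x + x^2.
AVC is minimized where dAVC/dx = -6 + 2x = 0, at x = 3; min AVC = 12 - 6·3 + 3^2 = $3.
Because $27 ≥ $3, revenue can cover variable cost; the firm operates.
P = MC gives -15 - 12x + 3x^2 = 0, with roots -1 and 5. Take the larger (rising MC): x* = 5.
Check: AVC at x = 5 is $7 ≤ P, so revenue covers variable cost.
Profit = P·x − TC = 27·5 − 299 = -$164, a loss, but smaller than the $264 fixed cost the firm would lose by shutting down.

Produce at x = 5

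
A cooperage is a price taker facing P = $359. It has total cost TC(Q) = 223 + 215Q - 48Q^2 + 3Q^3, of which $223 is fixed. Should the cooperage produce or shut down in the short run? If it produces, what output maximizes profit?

Variable cost is VC = 215Q - 48Q^2 + 3Q^3, so AVC = VC/Q = 215 - 48Q + 3Q^2 and MC = dTC/dQ = 215 - 96Q + 9Q^2.
The AVC parabola has its vertex at Q = 48/6 = 8, where AVC = 215 - 48·8 + 3·8^2 = $23.
Since P = $359 ≥ min AVC = $23, price covers variable cost and the firm should produce.
P = MC gives -144 - 96Q + 9Q^2 = 0, with roots -4/3 and 12. Take the larger (rising MC): Q* = 12.
Check: AVC at Q = 12 is $71 ≤ P, so revenue covers variable cost.
Profit = P·Q − TC = 359·12 − 1075 = $3233.

Produce at Q = 12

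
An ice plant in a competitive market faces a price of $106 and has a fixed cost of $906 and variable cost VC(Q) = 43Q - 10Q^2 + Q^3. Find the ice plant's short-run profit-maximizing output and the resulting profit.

Profit = -$258 at Q = 9

AVC = 43 - 10Q + Q^2 has its minimum $18 at Q = 5; price $106 clears that bar, so the firm operates.
MC = 43 - 20Q + 3Q^2. Setting P = MC and taking the root on the rising branch gives Q* = 9.
TR = 106·9 = 954. TC = 906 + 306 = 1212. Profit = 954 − 1212 = -$258.
That loss of $258 beats the $906 the firm would lose by shutting down; producing recovers $648 of fixed cost.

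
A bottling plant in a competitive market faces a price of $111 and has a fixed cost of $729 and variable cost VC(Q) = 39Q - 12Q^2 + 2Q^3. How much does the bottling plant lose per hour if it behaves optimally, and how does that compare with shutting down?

Profit = -$297 at Q = 6

AVC = 39 - 12Q + 2Q^2; min AVC = $21 at Q = 3. Since P = $111 ≥ min AVC, the firm produces.
With MC = 39 - 24Q + 6Q^2, P = MC on the upward-sloping part at Q* = 6.
TR = 111·6 = 666. TC = 729 + 234 = 963. Profit = 666 − 963 = -$297.
That loss of $297 beats the $729 the firm would lose by shutting down; producing recovers $432 of fixed cost.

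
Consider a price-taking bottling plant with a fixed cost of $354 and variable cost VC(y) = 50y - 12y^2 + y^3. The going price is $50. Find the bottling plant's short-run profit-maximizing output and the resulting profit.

AVC = 50 - 12y + y^2 has its minimum $14 at y = 6; price $50 clears that bar, so the firm operates.
With MC = 50 - 24y + 3y^2, P = MC on the upward-sloping part at y* = 8.
TR = 50·8 = 400. TC = 354 + 144 = 498. Profit = 400 − 498 = -$98.
That loss of $98 beats the $354 the firm would lose by shutting down; producing recovers $256 of fixed cost.

Profit = -$98 at y = 8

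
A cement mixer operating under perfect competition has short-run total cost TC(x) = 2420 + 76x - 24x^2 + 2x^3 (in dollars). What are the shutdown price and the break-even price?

Shutdown price = min AVC. AVC = 76 - 24x + 2x^2, with vertex at x = 6 and minimum $4.
ATC = 2420/x + 76 - 24x + 2x^2. Setting dATC/dx = −2420/x^2 − 24 + 4x = 0 gives x = 11 (since 4·11^3 − 24·11^2 = 2420).
min ATC = 2420/11 + 76 − 24·11 + 2·11^2 = $274. That is the break-even price.
For $4 ≤ P < $274 the firm produces at a loss; below $4 it shuts down.

Shutdown price = $4; break-even price = $274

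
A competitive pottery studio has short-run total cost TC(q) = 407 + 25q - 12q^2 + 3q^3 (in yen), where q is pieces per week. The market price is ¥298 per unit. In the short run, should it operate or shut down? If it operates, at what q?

From TC, MC = TC'(q) = 25 - 24q + 9q^2 and AVC = VC/q = 25 - 12q + 3q^2.
The AVC parabola has its vertex at q = 12/6 = 2, where AVC = 25 - 12·2 + 3·2^2 = ¥13.
Because ¥298 ≥ ¥13, revenue can cover variable cost; the firm operates.
P = MC gives -273 - 24q + 9q^2 = 0, with roots -13/3 and 7. Take the larger (rising MC): q* = 7.
Check: AVC at q = 7 is ¥88 ≤ P, so revenue covers variable cost.
Profit = P·q − TC = 298·7 − 1023 = ¥1063.

Produce at q = 7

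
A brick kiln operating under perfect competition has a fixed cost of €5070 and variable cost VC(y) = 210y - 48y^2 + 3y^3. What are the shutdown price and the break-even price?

Shutdown price = €18; break-even price = €483

Shutdown price = min AVC. AVC = 210 - 48y + 3y^2, with vertex at y = 8 and minimum €18.
ATC = 5070/y + 210 - 48y + 3y^2. Setting dATC/dy = −5070/y^2 − 48 + 6y = 0 gives y = 13 (since 6·13^3 − 48·13^2 = 5070).
min ATC = 5070/13 + 210 − 48·13 + 3·13^2 = €483. That is the break-even price.
For €18 ≤ P < €483 the firm produces at a loss; below €18 it shuts down.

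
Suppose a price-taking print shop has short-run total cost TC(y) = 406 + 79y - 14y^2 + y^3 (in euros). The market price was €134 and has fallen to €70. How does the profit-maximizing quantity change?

AVC = 79 - 14y + y^2, minimized at y = 7 where min AVC = €30. MC = 79 - 28y + 3y^2.
At P = €134 ≥ min AVC, set P = MC on the rising branch: y = 11.
At P = €70 ≥ min AVC, set P = MC: y = 9. The firm stays open but cuts output.

Output falls from 11 to 9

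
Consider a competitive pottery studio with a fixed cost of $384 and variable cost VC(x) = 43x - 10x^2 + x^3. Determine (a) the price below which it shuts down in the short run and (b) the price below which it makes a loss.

AVC = 43 - 10x + x^2; minimized at x = 5, giving min AVC = $18. That is the shutdown price.
ATC = 384/x + 43 - 10x + x^2. Setting dATC/dx = −384/x^2 − 10 + 2x = 0 gives x = 8 (since 2·8^3 − 10·8^2 = 384).
min ATC = 384/8 + 43 − 10·8 + 8^2 = $75. That is the break-even price.
For $18 ≤ P < $75 the firm produces at a loss; below $18 it shuts down.

Shutdown price = $18; break-even price = $75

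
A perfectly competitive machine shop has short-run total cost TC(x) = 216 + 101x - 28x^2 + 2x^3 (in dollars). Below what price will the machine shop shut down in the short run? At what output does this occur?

$3 per unit, at x = 7

The firm shuts down when price falls below the minimum of average variable cost. AVC = VC/x = 101 - 28x + 2x^2.
At the minimum of AVC, MC = AVC. MC = 101 - 56x + 6x^2; setting MC = AVC gives 4x^2 - 28x = 0, so x = 7. min AVC = 3.
For P < $3 the firm produces nothing.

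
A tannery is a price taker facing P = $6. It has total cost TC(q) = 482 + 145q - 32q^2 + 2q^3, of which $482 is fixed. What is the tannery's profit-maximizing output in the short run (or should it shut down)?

Strip out fixed cost: VC = 145q - 32q^2 + 2q^3. Then AVC = 145 - 32q + 2q^2 and MC = 145 - 64q + 6q^2.
AVC is minimized where dAVC/dq = -32 + 4q = 0, at q = 8; min AVC = 145 - 32·8 + 2·8^2 = $17.
With P < min AVC ($6 < $17), every unit sold adds to the loss.
Best response: produce nothing and absorb the $482 fixed cost.

Shut down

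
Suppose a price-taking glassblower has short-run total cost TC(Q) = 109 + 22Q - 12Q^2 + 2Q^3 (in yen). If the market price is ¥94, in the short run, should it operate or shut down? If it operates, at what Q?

Produce at Q = 6

From TC, MC = TC'(Q) = 22 - 24Q + 6Q^2 and AVC = VC/Q = 22 - 12Q + 2Q^2.
The AVC parabola has its vertex at Q = 12/4 = 3, where AVC = 22 - 12·3 + 2·3^2 = ¥4.
Since P = ¥94 ≥ min AVC = ¥4, price covers variable cost and the firm should produce.
Set P = MC: 94 = 22 - 24Q + 6Q^2 → -72 - 24Q + 6Q^2 = 0. The roots are Q = -2 and Q = 6; the profit-maximizing output is on the rising part of MC, so Q* = 6.
Check: AVC at Q = 6 is ¥22 ≤ P, so revenue covers variable cost.
Profit = P·Q − TC = 94·6 − 241 = ¥323.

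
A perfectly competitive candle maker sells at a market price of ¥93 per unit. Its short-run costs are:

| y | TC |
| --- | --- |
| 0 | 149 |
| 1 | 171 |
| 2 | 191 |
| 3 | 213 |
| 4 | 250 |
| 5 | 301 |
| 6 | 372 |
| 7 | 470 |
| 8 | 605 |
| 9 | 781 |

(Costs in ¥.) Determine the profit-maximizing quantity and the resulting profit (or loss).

Compute π = P·y − TC at each output: y=0: -149; y=1: -78; y=2: -5; y=3: 66; y=4: 122; y=5: 164; y=6: 186; y=7: 181; y=8: 139; y=9: 56.
Profit is maximized at y = 6. AVC there is 223/6 = ¥37.17 ≤ P, so producing beats shutting down (which would give -¥149).

y = 6; profit = ¥186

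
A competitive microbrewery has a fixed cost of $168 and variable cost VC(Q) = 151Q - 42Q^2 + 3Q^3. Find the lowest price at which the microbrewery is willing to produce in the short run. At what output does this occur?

Short-run supply begins at min AVC. From VC = 151Q - 42Q^2 + 3Q^3, AVC = 151 - 42Q + 3Q^2.
At the minimum of AVC, MC = AVC. MC = 151 - 84Q + 9Q^2; setting MC = AVC gives 6Q^2 - 42Q = 0, so Q = 7. min AVC = 4.
So the shutdown price is $4.

$4 per unit, at Q = 7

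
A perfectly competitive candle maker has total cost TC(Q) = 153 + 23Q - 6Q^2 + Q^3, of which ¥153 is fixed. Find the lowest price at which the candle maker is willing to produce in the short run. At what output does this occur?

The shutdown price is the minimum of AVC. VC = 23Q - 6Q^2 + Q^3, so AVC = 23 - 6Q + Q^2.
At the minimum of AVC, MC = AVC. MC = 23 - 12Q + 3Q^2; setting MC = AVC gives 2Q^2 - 6Q = 0, so Q = 3. min AVC = 14.
So the shutdown price is ¥14.

¥14 per unit, at Q = 3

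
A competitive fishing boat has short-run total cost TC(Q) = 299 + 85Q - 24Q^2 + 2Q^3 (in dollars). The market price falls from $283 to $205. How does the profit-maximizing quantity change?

Output falls from 11 to 10

MC = 85 - 48Q + 6Q^2; the shutdown threshold is min AVC = $13 (at Q = 6).
With P = $283 above the shutdown price, P = MC gives Q = 11.
At P = $205 ≥ min AVC, set P = MC: Q = 10. The firm stays open but cuts output.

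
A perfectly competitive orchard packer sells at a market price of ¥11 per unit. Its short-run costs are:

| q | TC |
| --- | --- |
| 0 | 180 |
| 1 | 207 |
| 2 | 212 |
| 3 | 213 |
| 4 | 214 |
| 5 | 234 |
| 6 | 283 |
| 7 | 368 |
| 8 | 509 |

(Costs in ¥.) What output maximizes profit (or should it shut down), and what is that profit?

q = 4; profit = -¥170

Tabulate TR − TC: q=0: -180; q=1: -196; q=2: -190; q=3: -180; q=4: -170; q=5: -179; q=6: -217; q=7: -291; q=8: -421.
Profit is maximized at q = 4. AVC there is 34/4 = ¥8.50 ≤ P, so producing beats shutting down (which would give -¥180).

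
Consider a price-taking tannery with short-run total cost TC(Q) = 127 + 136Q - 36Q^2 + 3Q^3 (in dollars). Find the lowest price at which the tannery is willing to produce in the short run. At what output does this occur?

$28 per unit, at Q = 6

The shutdown price is the minimum of AVC. VC = 136Q - 36Q^2 + 3Q^3, so AVC = 136 - 36Q + 3Q^2.
dAVC/dQ = -36 + 6Q = 0 gives Q = 6. min AVC = 136 - 36·6 + 3·6^2 = 28.
For P < $28 the firm produces nothing.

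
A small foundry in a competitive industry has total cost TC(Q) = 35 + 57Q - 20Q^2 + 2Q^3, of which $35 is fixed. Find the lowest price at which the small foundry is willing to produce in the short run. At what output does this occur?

$7 per unit, at Q = 5

The firm shuts down when price falls below the minimum of average variable cost. AVC = VC/Q = 57 - 20Q + 2Q^2.
dAVC/dQ = -20 + 4Q = 0 gives Q = 5. min AVC = 57 - 20·5 + 2·5^2 = 7.
So the shutdown price is $7.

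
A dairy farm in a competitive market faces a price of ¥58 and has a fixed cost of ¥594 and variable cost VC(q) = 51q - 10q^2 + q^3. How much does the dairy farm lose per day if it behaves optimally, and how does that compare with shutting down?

AVC = 51 - 10q + q^2; min AVC = ¥26 at q = 5. Since P = ¥58 ≥ min AVC, the firm produces.
With MC = 51 - 20q + 3q^2, P = MC on the upward-sloping part at q* = 7.
TR = 58·7 = 406. TC = 594 + 210 = 804. Profit = 406 − 804 = -¥398.
By producing, the firm covers all variable cost plus ¥196 of fixed cost; shutting down would lose the full ¥594.

Profit = -¥398 at q = 7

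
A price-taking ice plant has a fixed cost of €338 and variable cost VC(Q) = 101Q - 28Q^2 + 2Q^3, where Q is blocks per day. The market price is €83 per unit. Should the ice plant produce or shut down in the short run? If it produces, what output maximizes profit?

From TC, MC = TC'(Q) = 101 - 56Q + 6Q^2 and AVC = VC/Q = 101 - 28Q + 2Q^2.
AVC is minimized where dAVC/dQ = -28 + 4Q = 0, at Q = 7; min AVC = 101 - 28·7 + 2·7^2 = €3.
Since P = €83 ≥ min AVC = €3, price covers variable cost and the firm should produce.
Solving P = MC: 18 - 56Q + 6Q^2 = 0 ⇒ Q = 1/3 or 9. On the upward-sloping branch, Q* = 9.
Check: AVC at Q = 9 is €11 ≤ P, so revenue covers variable cost.
Profit = P·Q − TC = 83·9 − 437 = €310.

Produce at Q = 9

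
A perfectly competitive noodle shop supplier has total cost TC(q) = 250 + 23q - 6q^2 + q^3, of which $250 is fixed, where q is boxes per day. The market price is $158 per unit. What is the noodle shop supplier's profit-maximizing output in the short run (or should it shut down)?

From TC, MC = TC'(q) = 23 - 12q + 3q^2 and AVC = VC/q = 23 - 6q + q^2.
AVC hits its minimum where MC = AVC, at q = 3, giving min AVC = 23 - 6·3 + 3^2 = $14.
Because $158 ≥ $14, revenue can cover variable cost; the firm operates.
P = MC gives -135 - 12q + 3q^2 = 0, with roots -5 and 9. Take the larger (rising MC): q* = 9.
Check: AVC at q = 9 is $50 ≤ P, so revenue covers variable cost.
Profit = P·q − TC = 158·9 − 700 = $722.

Produce at q = 9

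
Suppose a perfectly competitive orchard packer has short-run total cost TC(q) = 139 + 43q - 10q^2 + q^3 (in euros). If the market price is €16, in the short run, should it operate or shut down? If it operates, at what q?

Strip out fixed cost: VC = 43q - 10q^2 + q^3. Then AVC = 43 - 10q + q^2 and MC = 43 - 20q + 3q^2.
The AVC parabola has its vertex at q = 10/2 = 5, where AVC = 43 - 10·5 + 5^2 = €18.
With P < min AVC (€16 < €18), every unit sold adds to the loss.
Best response: produce nothing and absorb the €139 fixed cost.

Shut down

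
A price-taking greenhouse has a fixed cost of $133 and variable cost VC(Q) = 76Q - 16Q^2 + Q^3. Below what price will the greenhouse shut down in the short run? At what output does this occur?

$12 per unit, at Q = 8

Short-run supply begins at min AVC. From VC = 76Q - 16Q^2 + Q^3, AVC = 76 - 16Q + Q^2.
At the minimum of AVC, MC = AVC. MC = 76 - 32Q + 3Q^2; setting MC = AVC gives 2Q^2 - 16Q = 0, so Q = 8. min AVC = 12.
For P < $12 the firm produces nothing.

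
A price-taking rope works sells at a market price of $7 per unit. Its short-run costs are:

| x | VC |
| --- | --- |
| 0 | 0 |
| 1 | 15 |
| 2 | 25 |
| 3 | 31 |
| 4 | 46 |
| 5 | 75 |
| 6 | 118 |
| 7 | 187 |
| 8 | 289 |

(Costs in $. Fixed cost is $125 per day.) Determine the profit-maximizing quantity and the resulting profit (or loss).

x = 0 (shut down); profit = -$125

Tabulate TR − TC: x=0: -125; x=1: -133; x=2: -136; x=3: -135; x=4: -143; x=5: -165; x=6: -201; x=7: -263; x=8: -358.
Profit is highest at x = 0. Equivalently, the lowest AVC in the table is 31/3 ≈ $10.33 at x = 3, and P = $7 falls below it — price never covers variable cost, so the firm shuts down and loses only its fixed cost.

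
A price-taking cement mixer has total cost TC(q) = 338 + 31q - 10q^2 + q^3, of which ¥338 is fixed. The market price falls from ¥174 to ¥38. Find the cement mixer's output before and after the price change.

Output falls from 11 to 7

MC = 31 - 20q + 3q^2; the shutdown threshold is min AVC = ¥6 (at q = 5).
With P = ¥174 above the shutdown price, P = MC gives q = 11.
At P = ¥38 ≥ min AVC, set P = MC: q = 7. The firm stays open but cuts output.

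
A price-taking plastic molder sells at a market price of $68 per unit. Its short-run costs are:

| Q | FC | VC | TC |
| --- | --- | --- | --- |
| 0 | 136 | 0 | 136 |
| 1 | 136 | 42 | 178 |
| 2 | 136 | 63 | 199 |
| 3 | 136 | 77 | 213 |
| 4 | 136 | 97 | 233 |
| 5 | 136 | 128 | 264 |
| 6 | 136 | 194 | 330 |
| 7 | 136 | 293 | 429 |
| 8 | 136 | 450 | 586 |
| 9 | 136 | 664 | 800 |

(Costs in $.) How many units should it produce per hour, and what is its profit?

Tabulate TR − TC: Q=0: -136; Q=1: -110; Q=2: -63; Q=3: -9; Q=4: 39; Q=5: 76; Q=6: 78; Q=7: 47; Q=8: -42; Q=9: -188.
Profit is maximized at Q = 6. AVC there is 194/6 = $32.33 ≤ P, so producing beats shutting down (which would give -$136).

Q = 6; profit = $78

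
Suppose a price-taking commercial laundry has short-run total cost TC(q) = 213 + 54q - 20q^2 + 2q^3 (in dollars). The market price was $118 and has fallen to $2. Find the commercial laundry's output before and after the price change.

MC = 54 - 40q + 6q^2; the shutdown threshold is min AVC = $4 (at q = 5).
With P = $118 above the shutdown price, P = MC gives q = 8.
At P = $2 < min AVC = $4, price no longer covers variable cost at any output, so the firm shuts down: q = 0.

Output falls from 8 to 0 (the firm shuts down)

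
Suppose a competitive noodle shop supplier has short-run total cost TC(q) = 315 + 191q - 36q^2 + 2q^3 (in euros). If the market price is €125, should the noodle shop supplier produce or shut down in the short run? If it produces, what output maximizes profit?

Produce at q = 11

From TC, MC = TC'(q) = 191 - 72q + 6q^2 and AVC = VC/q = 191 - 36q + 2q^2.
AVC hits its minimum where MC = AVC, at q = 9, giving min AVC = 191 - 36·9 + 2·9^2 = €29.
Since P = €125 ≥ min AVC = €29, price covers variable cost and the firm should produce.
Set P = MC: 125 = 191 - 72q + 6q^2 → 66 - 72q + 6q^2 = 0. The roots are q = 1 and q = 11; the profit-maximizing output is on the rising part of MC, so q* = 11.
Check: AVC at q = 11 is €37 ≤ P, so revenue covers variable cost.
Profit = P·q − TC = 125·11 − 722 = €653.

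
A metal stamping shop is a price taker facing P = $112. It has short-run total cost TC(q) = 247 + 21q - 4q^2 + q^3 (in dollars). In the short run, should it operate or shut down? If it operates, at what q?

Produce at q = 7

Variable cost is VC = 21q - 4q^2 + q^3, so AVC = VC/q = 21 - 4q + q^2 and MC = dTC/dq = 21 - 8q + 3q^2.
AVC hits its minimum where MC = AVC, at q = 2, giving min AVC = 21 - 4·2 + 2^2 = $17.
Since P = $112 ≥ min AVC = $17, price covers variable cost and the firm should produce.
Set P = MC: 112 = 21 - 8q + 3q^2 → -91 - 8q + 3q^2 = 0. The roots are q = -13/3 and q = 7; the profit-maximizing output is on the rising part of MC, so q* = 7.
Check: AVC at q = 7 is $42 ≤ P, so revenue covers variable cost.
Profit = P·q − TC = 112·7 − 541 = $243.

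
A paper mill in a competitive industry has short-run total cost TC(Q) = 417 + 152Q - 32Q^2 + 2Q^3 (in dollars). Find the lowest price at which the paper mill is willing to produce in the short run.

$24 per unit

Short-run supply begins at min AVC. From VC = 152Q - 32Q^2 + 2Q^3, AVC = 152 - 32Q + 2Q^2.
dAVC/dQ = -32 + 4Q = 0 gives Q = 8. min AVC = 152 - 32·8 + 2·8^2 = 24.
So the shutdown price is $24.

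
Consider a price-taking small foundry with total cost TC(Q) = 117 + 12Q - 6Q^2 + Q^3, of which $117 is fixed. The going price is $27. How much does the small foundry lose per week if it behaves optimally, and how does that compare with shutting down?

Profit = -$17 at Q = 5

AVC = 12 - 6Q + Q^2; min AVC = $3 at Q = 3. Since P = $27 ≥ min AVC, the firm produces.
With MC = 12 - 12Q + 3Q^2, P = MC on the upward-sloping part at Q* = 5.
TR = 27·5 = 135. TC = 117 + 35 = 152. Profit = 135 − 152 = -$17.
That loss of $17 beats the $117 the firm would lose by shutting down; producing recovers $100 of fixed cost.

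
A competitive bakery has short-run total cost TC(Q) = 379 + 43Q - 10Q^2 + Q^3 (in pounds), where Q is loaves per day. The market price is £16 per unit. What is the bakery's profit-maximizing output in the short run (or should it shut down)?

Variable cost is VC = 43Q - 10Q^2 + Q^3, so AVC = VC/Q = 43 - 10Q + Q^2 and MC = dTC/dQ = 43 - 20Q + 3Q^2.
AVC hits its minimum where MC = AVC, at Q = 5, giving min AVC = 43 - 10·5 + 5^2 = £18.
With P < min AVC (£16 < £18), every unit sold adds to the loss.
Best response: produce nothing and absorb the £379 fixed cost.

Shut down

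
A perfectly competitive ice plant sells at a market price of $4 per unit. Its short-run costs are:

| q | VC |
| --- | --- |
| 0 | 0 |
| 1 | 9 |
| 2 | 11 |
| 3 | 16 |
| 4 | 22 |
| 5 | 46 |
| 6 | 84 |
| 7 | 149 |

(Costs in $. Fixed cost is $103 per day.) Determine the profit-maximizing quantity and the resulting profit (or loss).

Profit at each row (π = 4q − TC): q=0: -103; q=1: -108; q=2: -106; q=3: -107; q=4: -109; q=5: -129; q=6: -163; q=7: -224.
Profit is highest at q = 0. Equivalently, the lowest AVC in the table is 16/3 ≈ $5.33 at q = 3, and P = $4 falls below it — price never covers variable cost, so the firm shuts down and loses only its fixed cost.

q = 0 (shut down); profit = -$103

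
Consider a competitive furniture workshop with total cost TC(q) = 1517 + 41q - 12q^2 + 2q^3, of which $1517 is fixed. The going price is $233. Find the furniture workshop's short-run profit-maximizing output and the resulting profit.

Profit = -$237 at q = 8

AVC = 41 - 12q + 2q^2; min AVC = $23 at q = 3. Since P = $233 ≥ min AVC, the firm produces.
MC = 41 - 24q + 6q^2. Setting P = MC and taking the root on the rising branch gives q* = 8.
TR = 233·8 = 1864. TC = 1517 + 584 = 2101. Profit = 1864 − 2101 = -$237.
That loss of $237 beats the $1517 the firm would lose by shutting down; producing recovers $1280 of fixed cost.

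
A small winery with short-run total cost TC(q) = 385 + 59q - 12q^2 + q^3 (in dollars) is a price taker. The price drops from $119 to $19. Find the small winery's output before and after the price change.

Output falls from 10 to 0 (the firm shuts down)

MC = 59 - 24q + 3q^2; the shutdown threshold is min AVC = $23 (at q = 6).
At P = $119 ≥ min AVC, set P = MC on the rising branch: q = 10.
At P = $19 < min AVC = $23, price no longer covers variable cost at any output, so the firm shuts down: q = 0.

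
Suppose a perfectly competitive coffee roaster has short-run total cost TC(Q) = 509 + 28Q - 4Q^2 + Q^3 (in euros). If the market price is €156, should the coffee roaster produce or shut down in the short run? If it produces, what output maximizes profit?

Strip out fixed cost: VC = 28Q - 4Q^2 + Q^3. Then AVC = 28 - 4Q + Q^2 and MC = 28 - 8Q + 3Q^2.
AVC is minimized where dAVC/dQ = -4 + 2Q = 0, at Q = 2; min AVC = 28 - 4·2 + 2^2 = €24.
Since P = €156 ≥ min AVC = €24, price covers variable cost and the firm should produce.
Solving P = MC: -128 - 8Q + 3Q^2 = 0 ⇒ Q = -16/3 or 8. On the upward-sloping branch, Q* = 8.
Check: AVC at Q = 8 is €60 ≤ P, so revenue covers variable cost.
Profit = P·Q − TC = 156·8 − 989 = €259.

Produce at Q = 8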